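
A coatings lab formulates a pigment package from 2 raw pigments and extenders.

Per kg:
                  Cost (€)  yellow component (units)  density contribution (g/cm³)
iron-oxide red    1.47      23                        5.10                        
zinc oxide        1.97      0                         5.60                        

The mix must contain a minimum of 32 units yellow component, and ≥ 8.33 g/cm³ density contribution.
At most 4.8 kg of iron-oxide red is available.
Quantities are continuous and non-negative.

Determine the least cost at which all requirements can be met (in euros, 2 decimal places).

Treat it as an LP. Let x1 = kg of iron-oxide red, x2 = kg of zinc oxide.
min 1.47x1 + 1.97x2 s.t.:
  23x1 ≥ 32   (yellow component)
  5.1x1 + 5.6x2 ≥ 8.33   (density contribution)
  x1 ≤ 4.8
  x1, x2 ≥ 0.
At the optimum only iron-oxide red is positive (zinc oxide = 0). Binding constraint: density contribution.
Solving gives x1 = 1.633.
Objective = 1.47·1.633 = 2.4005.

€2.40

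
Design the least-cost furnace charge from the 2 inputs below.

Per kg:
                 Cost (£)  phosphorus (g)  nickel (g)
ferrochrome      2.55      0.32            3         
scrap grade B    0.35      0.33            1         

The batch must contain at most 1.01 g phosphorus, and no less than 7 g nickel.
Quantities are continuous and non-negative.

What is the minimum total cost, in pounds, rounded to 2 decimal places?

£5.36

Let x1 = kg of ferrochrome, x2 = kg of scrap grade B.
Minimise 2.55x1 + 0.35x2 with:
  0.32x1 + 0.33x2 ≤ 1.01   (phosphorus)
  3x1 + 1x2 ≥ 7   (nickel)
  x1, x2 ≥ 0.
Both inputs are positive at the optimum. There the phosphorus and nickel constraints are tight.
So ferrochrome = 1.94 kg, scrap grade B = 1.179 kg.
Objective = 2.55·1.94 + 0.35·1.179 = 5.3597.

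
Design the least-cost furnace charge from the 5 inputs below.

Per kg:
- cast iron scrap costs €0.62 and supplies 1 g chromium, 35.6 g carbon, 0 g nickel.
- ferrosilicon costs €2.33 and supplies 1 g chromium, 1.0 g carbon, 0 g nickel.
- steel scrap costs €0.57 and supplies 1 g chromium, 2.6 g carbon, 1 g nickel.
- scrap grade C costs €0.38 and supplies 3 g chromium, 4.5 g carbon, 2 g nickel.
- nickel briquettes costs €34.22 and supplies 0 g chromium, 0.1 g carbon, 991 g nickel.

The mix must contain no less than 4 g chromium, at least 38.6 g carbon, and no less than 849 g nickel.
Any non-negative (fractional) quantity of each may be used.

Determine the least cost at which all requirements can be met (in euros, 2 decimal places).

€30.22

Let x1 = kg of cast iron scrap, x2 = kg of ferrosilicon, x3 = kg of steel scrap, x4 = kg of scrap grade C, x5 = kg of nickel briquettes.
Minimise 0.62x1 + 2.33x2 + 0.57x3 + 0.38x4 + 34.22x5 subject to:
  1x1 + 1x2 + 1x3 + 3x4 ≥ 4   (chromium)
  35.6x1 + 1x2 + 2.6x3 + 4.5x4 + 0.1x5 ≥ 38.6   (carbon)
  1x3 + 2x4 + 991x5 ≥ 849   (nickel)
  x1, x2, x3, x4, x5 ≥ 0.
The cheapest feasible vertex uses only cast iron scrap, scrap grade C, nickel briquettes; ferrosilicon, steel scrap are not used. There the chromium, carbon, nickel constraints are tight.
So cast iron scrap = 0.9535 kg, scrap grade C = 1.015 kg, nickel briquettes = 0.8547 kg.
Total cost: 0.62·0.9535 + 0.38·1.015 + 34.22·0.8547 = 30.2247.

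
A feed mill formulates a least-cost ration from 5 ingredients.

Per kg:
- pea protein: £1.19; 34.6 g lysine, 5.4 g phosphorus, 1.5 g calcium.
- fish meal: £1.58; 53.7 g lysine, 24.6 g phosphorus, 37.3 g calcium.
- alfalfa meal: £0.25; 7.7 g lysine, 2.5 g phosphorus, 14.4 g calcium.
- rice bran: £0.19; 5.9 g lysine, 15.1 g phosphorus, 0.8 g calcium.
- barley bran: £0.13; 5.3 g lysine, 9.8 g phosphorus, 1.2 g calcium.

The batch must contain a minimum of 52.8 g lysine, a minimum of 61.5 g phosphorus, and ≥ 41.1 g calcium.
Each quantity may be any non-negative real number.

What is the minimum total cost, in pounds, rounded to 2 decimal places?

This is a linear program. Let x1 = kg of pea protein, x2 = kg of fish meal, x3 = kg of alfalfa meal, x4 = kg of rice bran, x5 = kg of barley bran.
min 1.19x1 + 1.58x2 + 0.25x3 + 0.19x4 + 0.13x5 with:
  34.6x1 + 53.7x2 + 7.7x3 + 5.9x4 + 5.3x5 ≥ 52.8   (lysine)
  5.4x1 + 24.6x2 + 2.5x3 + 15.1x4 + 9.8x5 ≥ 61.5   (phosphorus)
  1.5x1 + 37.3x2 + 14.4x3 + 0.8x4 + 1.2x5 ≥ 41.1   (calcium)
  x1, x2, x3, x4, x5 ≥ 0.
The optimal basis is {alfalfa meal, barley bran}; pea protein, fish meal, rice bran drop out. The lysine and calcium requirements are met with equality.
Solving gives x3 = 2.303, x5 = 6.617.
Hence cost = 0.25·2.303 + 0.13·6.617 = £1.4360.

£1.44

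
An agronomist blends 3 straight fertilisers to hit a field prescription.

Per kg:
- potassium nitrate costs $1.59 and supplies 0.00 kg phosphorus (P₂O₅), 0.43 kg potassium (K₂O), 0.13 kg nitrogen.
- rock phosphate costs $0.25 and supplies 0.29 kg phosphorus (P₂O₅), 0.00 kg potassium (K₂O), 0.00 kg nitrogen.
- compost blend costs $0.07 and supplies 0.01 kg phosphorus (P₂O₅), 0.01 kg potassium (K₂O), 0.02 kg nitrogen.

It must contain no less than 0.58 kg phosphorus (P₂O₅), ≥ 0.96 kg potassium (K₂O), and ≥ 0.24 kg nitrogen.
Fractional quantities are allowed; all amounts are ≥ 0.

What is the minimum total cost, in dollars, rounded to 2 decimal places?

$4.05

Let x1 = kg of potassium nitrate, x2 = kg of rock phosphate, x3 = kg of compost blend.
Minimize 1.59x1 + 0.25x2 + 0.07x3 subject to:
  0.29x2 + 0.01x3 ≥ 0.58   (phosphorus (P₂O₅))
  0.43x1 + 0.01x3 ≥ 0.96   (potassium (K₂O))
  0.13x1 + 0.02x3 ≥ 0.24   (nitrogen)
  x1, x2, x3 ≥ 0.
The optimal basis is {potassium nitrate, rock phosphate}; compost blend drops out. There the phosphorus (P₂O₅) and potassium (K₂O) constraints are tight.
That vertex is x1 = 2.233, x2 = 2.
Objective = 1.59·2.233 + 0.25·2 = 4.0505.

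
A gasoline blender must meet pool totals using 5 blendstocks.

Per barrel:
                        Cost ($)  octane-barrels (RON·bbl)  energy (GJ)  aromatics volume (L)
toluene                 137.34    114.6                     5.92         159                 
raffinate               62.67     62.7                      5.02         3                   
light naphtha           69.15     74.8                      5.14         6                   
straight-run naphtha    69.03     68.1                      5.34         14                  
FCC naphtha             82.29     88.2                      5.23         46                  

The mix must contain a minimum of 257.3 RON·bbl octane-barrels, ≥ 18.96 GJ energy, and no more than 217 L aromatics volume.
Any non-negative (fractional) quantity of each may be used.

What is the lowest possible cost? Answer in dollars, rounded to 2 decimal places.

Let x1 = barrels of toluene, x2 = barrels of raffinate, x3 = barrels of light naphtha, x4 = barrels of straight-run naphtha, x5 = barrels of FCC naphtha.
min 137.34x1 + 62.67x2 + 69.15x3 + 69.03x4 + 82.29x5 with:
  114.6x1 + 62.7x2 + 74.8x3 + 68.1x4 + 88.2x5 ≥ 257.3   (octane-barrels)
  5.92x1 + 5.02x2 + 5.14x3 + 5.34x4 + 5.23x5 ≥ 18.96   (energy)
  159x1 + 3x2 + 6x3 + 14x4 + 46x5 ≤ 217   (aromatics volume)
  x1, x2, x3, x4, x5 ≥ 0.
The minimum-cost mix takes nothing from toluene, straight-run naphtha, FCC naphtha — only raffinate, light naphtha. There the octane-barrels and energy constraints are tight.
That vertex is x2 = 1.798, x3 = 1.9327.
Objective = 62.67·1.798 + 69.15·1.9327 = 246.3269.

$246.33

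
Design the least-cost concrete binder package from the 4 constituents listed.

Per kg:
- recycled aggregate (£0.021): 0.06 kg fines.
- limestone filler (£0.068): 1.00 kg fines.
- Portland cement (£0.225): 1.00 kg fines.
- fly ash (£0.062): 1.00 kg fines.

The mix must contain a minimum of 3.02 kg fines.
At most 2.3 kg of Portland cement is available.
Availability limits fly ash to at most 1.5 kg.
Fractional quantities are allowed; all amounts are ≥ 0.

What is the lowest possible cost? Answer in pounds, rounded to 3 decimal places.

£0.196

Set it up as a linear program. Let x1 = kg of recycled aggregate, x2 = kg of limestone filler, x3 = kg of Portland cement, x4 = kg of fly ash.
Minimize 0.021x1 + 0.068x2 + 0.225x3 + 0.062x4 subject to:
  0.06x1 + 1x2 + 1x3 + 1x4 ≥ 3.02   (fines)
  x3 ≤ 2.3
  x4 ≤ 1.5
  x1, x2, x3, x4 ≥ 0.
The cheapest feasible vertex uses only limestone filler, fly ash; recycled aggregate, Portland cement are not used. There the fines and the fly ash cap constraints are tight.
Solving gives x2 = 1.52, x4 = 1.5.
Total cost: 0.068·1.52 + 0.062·1.5 = 0.19636.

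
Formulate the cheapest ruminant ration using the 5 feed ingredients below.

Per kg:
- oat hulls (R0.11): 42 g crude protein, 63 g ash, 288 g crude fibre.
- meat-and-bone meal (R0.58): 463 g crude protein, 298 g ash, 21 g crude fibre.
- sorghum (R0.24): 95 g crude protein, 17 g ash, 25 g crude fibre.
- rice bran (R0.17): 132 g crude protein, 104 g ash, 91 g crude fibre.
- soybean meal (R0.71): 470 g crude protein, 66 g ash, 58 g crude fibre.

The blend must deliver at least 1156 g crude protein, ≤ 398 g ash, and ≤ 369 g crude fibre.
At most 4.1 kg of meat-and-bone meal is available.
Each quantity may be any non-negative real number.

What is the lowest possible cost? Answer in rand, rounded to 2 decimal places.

Treat it as an LP. Let x1 = kg of oat hulls, x2 = kg of meat-and-bone meal, x3 = kg of sorghum, x4 = kg of rice bran, x5 = kg of soybean meal.
Minimize 0.11x1 + 0.58x2 + 0.24x3 + 0.17x4 + 0.71x5 s.t.:
  42x1 + 463x2 + 95x3 + 132x4 + 470x5 ≥ 1156   (crude protein)
  63x1 + 298x2 + 17x3 + 104x4 + 66x5 ≤ 398   (ash)
  288x1 + 21x2 + 25x3 + 91x4 + 58x5 ≤ 369   (crude fibre)
  x2 ≤ 4.1
  x1, x2, x3, x4, x5 ≥ 0.
The cheapest feasible vertex uses only meat-and-bone meal, soybean meal; oat hulls, sorghum, rice bran are not used. There the crude protein and ash constraints are tight.
So meat-and-bone meal = 1.012 kg, soybean meal = 1.463 kg.
Cost = 0.58·1.012 + 0.71·1.463 = 1.6257.

R1.63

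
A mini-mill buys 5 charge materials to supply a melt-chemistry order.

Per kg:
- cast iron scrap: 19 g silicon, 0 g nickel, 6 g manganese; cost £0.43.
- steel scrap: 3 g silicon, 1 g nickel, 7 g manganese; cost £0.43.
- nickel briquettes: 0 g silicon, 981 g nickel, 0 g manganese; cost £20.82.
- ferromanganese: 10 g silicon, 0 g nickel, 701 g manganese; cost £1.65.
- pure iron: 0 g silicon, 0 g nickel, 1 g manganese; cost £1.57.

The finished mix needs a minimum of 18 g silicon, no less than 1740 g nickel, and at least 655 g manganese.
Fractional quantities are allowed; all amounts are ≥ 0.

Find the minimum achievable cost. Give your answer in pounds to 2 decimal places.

£38.66

Set it up as a linear program. Let x1 = kg of cast iron scrap, x2 = kg of steel scrap, x3 = kg of nickel briquettes, x4 = kg of ferromanganese, x5 = kg of pure iron.
Minimize 0.43x1 + 0.43x2 + 20.82x3 + 1.65x4 + 1.57x5 with:
  19x1 + 3x2 + 10x4 ≥ 18   (silicon)
  1x2 + 981x3 ≥ 1740   (nickel)
  6x1 + 7x2 + 701x4 + 1x5 ≥ 655   (manganese)
  x1, x2, x3, x4, x5 ≥ 0.
At the optimum only cast iron scrap, nickel briquettes, ferromanganese are positive (steel scrap, pure iron = 0). The silicon, nickel, manganese requirements are met with equality.
Optimal quantities: cast iron scrap = 0.45765 kg, nickel briquettes = 1.7737 kg, ferromanganese = 0.93046 kg.
Cost = 0.43·0.45765 + 20.82·1.7737 + 1.65·0.93046 = 38.6605.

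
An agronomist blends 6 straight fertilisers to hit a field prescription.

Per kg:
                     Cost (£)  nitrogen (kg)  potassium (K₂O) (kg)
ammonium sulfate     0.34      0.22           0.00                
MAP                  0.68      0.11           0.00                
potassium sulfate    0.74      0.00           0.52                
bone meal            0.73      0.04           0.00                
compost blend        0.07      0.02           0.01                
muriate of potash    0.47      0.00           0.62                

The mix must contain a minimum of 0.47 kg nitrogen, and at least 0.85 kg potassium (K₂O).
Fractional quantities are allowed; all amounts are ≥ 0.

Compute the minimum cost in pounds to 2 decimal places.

£1.37

Let x1 = kg of ammonium sulfate, x2 = kg of MAP, x3 = kg of potassium sulfate, x4 = kg of bone meal, x5 = kg of compost blend, x6 = kg of muriate of potash.
Minimise 0.34x1 + 0.68x2 + 0.74x3 + 0.73x4 + 0.07x5 + 0.47x6 with:
  0.22x1 + 0.11x2 + 0.04x4 + 0.02x5 ≥ 0.47   (nitrogen)
  0.52x3 + 0.01x5 + 0.62x6 ≥ 0.85   (potassium (K₂O))
  x1, x2, x3, x4, x5, x6 ≥ 0.
The optimal basis is {ammonium sulfate, muriate of potash}; MAP, potassium sulfate, bone meal, compost blend drop out. Binding constraints: nitrogen and potassium (K₂O).
Optimal quantities: ammonium sulfate = 2.136 kg, muriate of potash = 1.371 kg.
Cost = 0.34·2.136 + 0.47·1.371 = 1.3706.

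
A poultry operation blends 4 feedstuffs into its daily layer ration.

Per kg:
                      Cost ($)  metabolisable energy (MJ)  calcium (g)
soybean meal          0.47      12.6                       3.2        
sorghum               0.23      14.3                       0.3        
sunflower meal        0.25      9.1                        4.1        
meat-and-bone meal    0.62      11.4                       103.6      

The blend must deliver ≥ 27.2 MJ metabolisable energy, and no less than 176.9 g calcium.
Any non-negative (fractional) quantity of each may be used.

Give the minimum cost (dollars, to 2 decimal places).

Let x1 = kg of soybean meal, x2 = kg of sorghum, x3 = kg of sunflower meal, x4 = kg of meat-and-bone meal.
Minimize 0.47x1 + 0.23x2 + 0.25x3 + 0.62x4 subject to:
  12.6x1 + 14.3x2 + 9.1x3 + 11.4x4 ≥ 27.2   (metabolisable energy)
  3.2x1 + 0.3x2 + 4.1x3 + 103.6x4 ≥ 176.9   (calcium)
  x1, x2, x3, x4 ≥ 0.
The cheapest feasible vertex uses only sorghum, meat-and-bone meal; soybean meal, sunflower meal are not used. There the metabolisable energy and calcium constraints are tight.
That vertex is x2 = 0.5421, x4 = 1.706.
Hence cost = 0.23·0.5421 + 0.62·1.706 = $1.1824.

$1.18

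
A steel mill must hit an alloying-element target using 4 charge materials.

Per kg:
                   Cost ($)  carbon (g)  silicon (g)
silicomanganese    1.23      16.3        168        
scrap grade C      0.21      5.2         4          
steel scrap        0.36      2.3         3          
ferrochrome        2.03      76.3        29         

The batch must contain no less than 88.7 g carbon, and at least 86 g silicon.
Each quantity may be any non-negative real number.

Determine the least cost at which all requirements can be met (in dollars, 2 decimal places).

Treat it as an LP. Let x1 = kg of silicomanganese, x2 = kg of scrap grade C, x3 = kg of steel scrap, x4 = kg of ferrochrome.
min 1.23x1 + 0.21x2 + 0.36x3 + 2.03x4 subject to:
  16.3x1 + 5.2x2 + 2.3x3 + 76.3x4 ≥ 88.7   (carbon)
  168x1 + 4x2 + 3x3 + 29x4 ≥ 86   (silicon)
  x1, x2, x3, x4 ≥ 0.
The optimal basis is {silicomanganese, ferrochrome}; scrap grade C, steel scrap drop out. There the carbon and silicon constraints are tight.
So silicomanganese = 0.3231 kg, ferrochrome = 1.093 kg.
Total cost: 1.23·0.3231 + 2.03·1.093 = 2.6162.

$2.62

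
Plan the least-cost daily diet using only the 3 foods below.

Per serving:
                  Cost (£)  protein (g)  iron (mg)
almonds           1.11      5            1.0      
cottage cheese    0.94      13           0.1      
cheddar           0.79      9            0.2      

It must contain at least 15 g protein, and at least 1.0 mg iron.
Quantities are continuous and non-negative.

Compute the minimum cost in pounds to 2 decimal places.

Treat it as an LP. Let x1 = servings of almonds, x2 = servings of cottage cheese, x3 = servings of cheddar.
Minimize 1.11x1 + 0.94x2 + 0.79x3 with:
  5x1 + 13x2 + 9x3 ≥ 15   (protein)
  1x1 + 0.1x2 + 0.2x3 ≥ 1   (iron)
  x1, x2, x3 ≥ 0.
The optimal basis is {almonds, cottage cheese}; cheddar drops out. The protein and iron requirements are met with equality.
Optimal quantities: almonds = 0.92 servings, cottage cheese = 0.8 servings.
Objective = 1.11·0.92 + 0.94·0.8 = 1.7732.

£1.77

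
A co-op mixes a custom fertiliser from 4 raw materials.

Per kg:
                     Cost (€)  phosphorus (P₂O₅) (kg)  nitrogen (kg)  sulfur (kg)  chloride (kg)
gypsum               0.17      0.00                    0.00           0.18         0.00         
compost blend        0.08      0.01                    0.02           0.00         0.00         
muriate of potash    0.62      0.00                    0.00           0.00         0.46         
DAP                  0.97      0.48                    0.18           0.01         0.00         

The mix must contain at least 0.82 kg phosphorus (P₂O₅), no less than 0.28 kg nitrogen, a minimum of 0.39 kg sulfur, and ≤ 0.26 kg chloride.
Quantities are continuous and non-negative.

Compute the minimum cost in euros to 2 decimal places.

€2.01

Let x1 = kg of gypsum, x2 = kg of compost blend, x3 = kg of muriate of potash, x4 = kg of DAP.
min 0.17x1 + 0.08x2 + 0.62x3 + 0.97x4 s.t.:
  0.01x2 + 0.48x4 ≥ 0.82   (phosphorus (P₂O₅))
  0.02x2 + 0.18x4 ≥ 0.28   (nitrogen)
  0.18x1 + 0.01x4 ≥ 0.39   (sulfur)
  0.46x3 ≤ 0.26   (chloride)
  x1, x2, x3, x4 ≥ 0.
The minimum-cost mix takes nothing from compost blend, muriate of potash — only gypsum, DAP. Binding constraints: phosphorus (P₂O₅) and sulfur.
So gypsum = 2.072 kg, DAP = 1.708 kg.
Hence cost = 0.17·2.072 + 0.97·1.708 = €2.0090.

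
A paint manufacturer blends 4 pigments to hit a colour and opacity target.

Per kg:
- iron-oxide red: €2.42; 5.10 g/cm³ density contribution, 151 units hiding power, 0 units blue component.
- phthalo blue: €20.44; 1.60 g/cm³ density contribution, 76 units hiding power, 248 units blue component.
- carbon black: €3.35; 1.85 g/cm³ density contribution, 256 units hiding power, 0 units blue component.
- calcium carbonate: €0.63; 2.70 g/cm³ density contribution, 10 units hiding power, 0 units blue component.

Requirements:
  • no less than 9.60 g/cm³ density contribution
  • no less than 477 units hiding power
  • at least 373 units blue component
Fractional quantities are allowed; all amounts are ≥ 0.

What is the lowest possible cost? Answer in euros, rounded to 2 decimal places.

€36.00

Let x1 = kg of iron-oxide red, x2 = kg of phthalo blue, x3 = kg of carbon black, x4 = kg of calcium carbonate.
Minimise 2.42x1 + 20.44x2 + 3.35x3 + 0.63x4 with:
  5.1x1 + 1.6x2 + 1.85x3 + 2.7x4 ≥ 9.6   (density contribution)
  151x1 + 76x2 + 256x3 + 10x4 ≥ 477   (hiding power)
  248x2 ≥ 373   (blue component)
  x1, x2, x3, x4 ≥ 0.
At the optimum only iron-oxide red, phthalo blue, carbon black are positive (calcium carbonate = 0). There the density contribution, hiding power, blue component constraints are tight.
That vertex is x1 = 1.141, x2 = 1.504, x3 = 0.744.
Hence cost = 2.42·1.141 + 20.44·1.504 + 3.35·0.744 = €35.9954.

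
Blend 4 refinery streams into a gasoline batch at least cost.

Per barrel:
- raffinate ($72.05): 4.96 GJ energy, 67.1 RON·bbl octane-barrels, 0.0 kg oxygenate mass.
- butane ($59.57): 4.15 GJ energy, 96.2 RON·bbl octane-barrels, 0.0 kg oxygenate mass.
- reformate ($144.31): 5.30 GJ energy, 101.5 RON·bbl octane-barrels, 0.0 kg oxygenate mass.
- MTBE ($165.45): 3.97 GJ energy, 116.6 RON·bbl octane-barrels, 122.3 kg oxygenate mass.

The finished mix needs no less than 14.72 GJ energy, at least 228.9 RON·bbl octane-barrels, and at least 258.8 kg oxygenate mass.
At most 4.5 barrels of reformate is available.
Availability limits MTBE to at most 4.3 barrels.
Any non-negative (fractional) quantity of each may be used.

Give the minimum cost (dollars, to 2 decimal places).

Let x1 = barrels of raffinate, x2 = barrels of butane, x3 = barrels of reformate, x4 = barrels of MTBE.
min 72.05x1 + 59.57x2 + 144.31x3 + 165.45x4 subject to:
  4.96x1 + 4.15x2 + 5.3x3 + 3.97x4 ≥ 14.72   (energy)
  67.1x1 + 96.2x2 + 101.5x3 + 116.6x4 ≥ 228.9   (octane-barrels)
  122.3x4 ≥ 258.8   (oxygenate mass)
  x3 ≤ 4.5
  x4 ≤ 4.3
  x1, x2, x3, x4 ≥ 0.
The optimal basis is {butane, MTBE}; raffinate, reformate drop out. Binding constraints: energy and oxygenate mass.
Solving gives x2 = 1.523, x4 = 2.116.
Cost = 59.57·1.523 + 165.45·2.116 = 440.8173.

$440.82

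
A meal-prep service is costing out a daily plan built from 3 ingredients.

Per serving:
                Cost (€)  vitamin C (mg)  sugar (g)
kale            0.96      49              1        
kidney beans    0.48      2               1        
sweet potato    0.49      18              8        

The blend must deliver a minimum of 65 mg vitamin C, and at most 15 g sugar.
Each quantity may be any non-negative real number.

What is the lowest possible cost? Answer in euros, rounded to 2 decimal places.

This is a linear program. Let x1 = servings of kale, x2 = servings of kidney beans, x3 = servings of sweet potato.
Minimise 0.96x1 + 0.48x2 + 0.49x3 s.t.:
  49x1 + 2x2 + 18x3 ≥ 65   (vitamin C)
  1x1 + 1x2 + 8x3 ≤ 15   (sugar)
  x1, x2, x3 ≥ 0.
The optimal basis is {kale}; kidney beans, sweet potato drop out. The vitamin C requirement is met with equality.
That vertex is x1 = 1.327.
Cost = 0.96·1.327 = 1.2739.

€1.27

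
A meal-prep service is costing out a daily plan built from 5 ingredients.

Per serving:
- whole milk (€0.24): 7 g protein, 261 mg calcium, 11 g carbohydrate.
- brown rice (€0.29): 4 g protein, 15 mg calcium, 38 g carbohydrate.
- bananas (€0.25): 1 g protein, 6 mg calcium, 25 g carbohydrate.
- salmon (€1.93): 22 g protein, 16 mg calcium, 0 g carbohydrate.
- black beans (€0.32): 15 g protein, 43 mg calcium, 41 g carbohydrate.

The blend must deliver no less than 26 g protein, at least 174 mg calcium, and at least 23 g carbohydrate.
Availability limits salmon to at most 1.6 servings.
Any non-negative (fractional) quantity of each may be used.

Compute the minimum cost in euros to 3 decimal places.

Treat it as an LP. Let x1 = servings of whole milk, x2 = servings of brown rice, x3 = servings of bananas, x4 = servings of salmon, x5 = servings of black beans.
min 0.24x1 + 0.29x2 + 0.25x3 + 1.93x4 + 0.32x5 subject to:
  7x1 + 4x2 + 1x3 + 22x4 + 15x5 ≥ 26   (protein)
  261x1 + 15x2 + 6x3 + 16x4 + 43x5 ≥ 174   (calcium)
  11x1 + 38x2 + 25x3 + 41x5 ≥ 23   (carbohydrate)
  x4 ≤ 1.6
  x1, x2, x3, x4, x5 ≥ 0.
The minimum-cost mix takes nothing from brown rice, bananas, salmon — only whole milk, black beans. There the protein and calcium constraints are tight.
That vertex is x1 = 0.4128, x5 = 1.541.
Hence cost = 0.24·0.4128 + 0.32·1.541 = €0.59219.

€0.592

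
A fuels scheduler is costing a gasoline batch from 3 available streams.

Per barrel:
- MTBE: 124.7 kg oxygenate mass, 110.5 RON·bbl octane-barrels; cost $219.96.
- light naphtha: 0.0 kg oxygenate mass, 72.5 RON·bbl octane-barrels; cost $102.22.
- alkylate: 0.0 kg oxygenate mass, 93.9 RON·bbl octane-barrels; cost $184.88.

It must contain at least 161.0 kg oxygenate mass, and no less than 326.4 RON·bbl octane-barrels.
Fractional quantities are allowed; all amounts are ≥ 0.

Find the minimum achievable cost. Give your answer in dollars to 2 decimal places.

Treat it as an LP. Let x1 = barrels of MTBE, x2 = barrels of light naphtha, x3 = barrels of alkylate.
min 219.96x1 + 102.22x2 + 184.88x3 with:
  124.7x1 ≥ 161   (oxygenate mass)
  110.5x1 + 72.5x2 + 93.9x3 ≥ 326.4   (octane-barrels)
  x1, x2, x3 ≥ 0.
The cheapest feasible vertex uses only MTBE, light naphtha; alkylate is not used. The oxygenate mass and octane-barrels requirements are met with equality.
Solving gives x1 = 1.2911, x2 = 2.53426.
Objective = 219.96·1.2911 + 102.22·2.53426 = 543.0424.

$543.04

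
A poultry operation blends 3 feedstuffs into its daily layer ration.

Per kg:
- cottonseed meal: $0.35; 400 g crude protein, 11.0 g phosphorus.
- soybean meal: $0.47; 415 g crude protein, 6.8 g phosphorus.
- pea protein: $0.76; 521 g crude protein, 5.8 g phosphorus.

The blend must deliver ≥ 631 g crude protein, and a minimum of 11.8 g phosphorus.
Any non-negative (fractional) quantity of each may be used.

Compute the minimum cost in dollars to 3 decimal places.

Treat it as an LP. Let x1 = kg of cottonseed meal, x2 = kg of soybean meal, x3 = kg of pea protein.
Minimize 0.35x1 + 0.47x2 + 0.76x3 with:
  400x1 + 415x2 + 521x3 ≥ 631   (crude protein)
  11x1 + 6.8x2 + 5.8x3 ≥ 11.8   (phosphorus)
  x1, x2, x3 ≥ 0.
The optimal basis is {cottonseed meal}; soybean meal, pea protein drop out. Binding constraint: crude protein.
That vertex is x1 = 1.577.
Hence cost = 0.35·1.577 = $0.55195.

$0.552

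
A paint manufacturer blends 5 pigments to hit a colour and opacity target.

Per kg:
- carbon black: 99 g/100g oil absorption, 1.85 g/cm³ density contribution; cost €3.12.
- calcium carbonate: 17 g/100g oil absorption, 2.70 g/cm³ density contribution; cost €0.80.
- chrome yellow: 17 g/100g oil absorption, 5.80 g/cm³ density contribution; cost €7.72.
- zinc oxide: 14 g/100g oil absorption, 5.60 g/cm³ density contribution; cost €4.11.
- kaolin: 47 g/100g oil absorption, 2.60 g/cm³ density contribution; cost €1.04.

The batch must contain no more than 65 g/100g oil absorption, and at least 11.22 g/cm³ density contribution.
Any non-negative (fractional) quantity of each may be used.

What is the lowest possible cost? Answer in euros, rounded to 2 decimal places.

€3.98

This is a linear program. Let x1 = kg of carbon black, x2 = kg of calcium carbonate, x3 = kg of chrome yellow, x4 = kg of zinc oxide, x5 = kg of kaolin.
Minimize 3.12x1 + 0.8x2 + 7.72x3 + 4.11x4 + 1.04x5 s.t.:
  99x1 + 17x2 + 17x3 + 14x4 + 47x5 ≤ 65   (oil absorption)
  1.85x1 + 2.7x2 + 5.8x3 + 5.6x4 + 2.6x5 ≥ 11.22   (density contribution)
  x1, x2, x3, x4, x5 ≥ 0.
The minimum-cost mix takes nothing from carbon black, chrome yellow, kaolin — only calcium carbonate, zinc oxide. The oil absorption and density contribution requirements are met with equality.
So calcium carbonate = 3.605 kg, zinc oxide = 0.2655 kg.
Objective = 0.8·3.605 + 4.11·0.2655 = 3.9752.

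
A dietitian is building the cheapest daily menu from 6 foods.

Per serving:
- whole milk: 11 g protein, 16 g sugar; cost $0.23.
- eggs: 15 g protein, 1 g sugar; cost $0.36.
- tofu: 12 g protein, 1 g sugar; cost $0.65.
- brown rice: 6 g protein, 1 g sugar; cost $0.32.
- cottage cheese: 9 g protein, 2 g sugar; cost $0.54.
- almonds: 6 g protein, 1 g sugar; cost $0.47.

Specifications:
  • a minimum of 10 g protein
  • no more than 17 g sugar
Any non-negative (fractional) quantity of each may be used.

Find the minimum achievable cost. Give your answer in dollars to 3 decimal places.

Let x1 = servings of whole milk, x2 = servings of eggs, x3 = servings of tofu, x4 = servings of brown rice, x5 = servings of cottage cheese, x6 = servings of almonds.
Minimize 0.23x1 + 0.36x2 + 0.65x3 + 0.32x4 + 0.54x5 + 0.47x6 with:
  11x1 + 15x2 + 12x3 + 6x4 + 9x5 + 6x6 ≥ 10   (protein)
  16x1 + 1x2 + 1x3 + 1x4 + 2x5 + 1x6 ≤ 17   (sugar)
  x1, x2, x3, x4, x5, x6 ≥ 0.
At the optimum only whole milk is positive (eggs, tofu, brown rice, cottage cheese, almonds = 0). There the protein constraint is tight.
Solving gives x1 = 0.9091.
Hence cost = 0.23·0.9091 = $0.20909.

$0.209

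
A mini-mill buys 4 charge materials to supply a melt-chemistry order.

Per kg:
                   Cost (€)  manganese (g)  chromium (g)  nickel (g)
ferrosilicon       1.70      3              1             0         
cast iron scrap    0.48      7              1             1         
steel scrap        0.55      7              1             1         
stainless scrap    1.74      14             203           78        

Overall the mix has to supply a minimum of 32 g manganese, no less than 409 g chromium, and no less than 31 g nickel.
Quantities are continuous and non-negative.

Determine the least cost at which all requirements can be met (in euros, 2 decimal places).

€3.76

This is a linear program. Let x1 = kg of ferrosilicon, x2 = kg of cast iron scrap, x3 = kg of steel scrap, x4 = kg of stainless scrap.
Minimise 1.7x1 + 0.48x2 + 0.55x3 + 1.74x4 with:
  3x1 + 7x2 + 7x3 + 14x4 ≥ 32   (manganese)
  1x1 + 1x2 + 1x3 + 203x4 ≥ 409   (chromium)
  1x2 + 1x3 + 78x4 ≥ 31   (nickel)
  x1, x2, x3, x4 ≥ 0.
The optimal basis is {cast iron scrap, stainless scrap}; ferrosilicon, steel scrap drop out. The manganese and chromium requirements are met with equality.
That vertex is x2 = 0.5473, x4 = 2.012.
Cost = 0.48·0.5473 + 1.74·2.012 = 3.7636.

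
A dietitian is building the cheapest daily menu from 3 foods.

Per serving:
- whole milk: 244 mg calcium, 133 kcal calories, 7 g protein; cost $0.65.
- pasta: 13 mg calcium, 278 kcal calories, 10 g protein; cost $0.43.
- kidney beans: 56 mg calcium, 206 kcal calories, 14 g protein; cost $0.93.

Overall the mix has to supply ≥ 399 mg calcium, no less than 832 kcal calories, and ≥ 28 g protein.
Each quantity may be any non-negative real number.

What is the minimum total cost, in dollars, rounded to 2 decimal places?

This is a linear program. Let x1 = servings of whole milk, x2 = servings of pasta, x3 = servings of kidney beans.
Minimise 0.65x1 + 0.43x2 + 0.93x3 with:
  244x1 + 13x2 + 56x3 ≥ 399   (calcium)
  133x1 + 278x2 + 206x3 ≥ 832   (calories)
  7x1 + 10x2 + 14x3 ≥ 28   (protein)
  x1, x2, x3 ≥ 0.
The minimum-cost mix takes nothing from kidney beans — only whole milk, pasta. The calcium and calories requirements are met with equality.
So whole milk = 1.514 servings, pasta = 2.268 servings.
Total cost: 0.65·1.514 + 0.43·2.268 = 1.9593.

$1.96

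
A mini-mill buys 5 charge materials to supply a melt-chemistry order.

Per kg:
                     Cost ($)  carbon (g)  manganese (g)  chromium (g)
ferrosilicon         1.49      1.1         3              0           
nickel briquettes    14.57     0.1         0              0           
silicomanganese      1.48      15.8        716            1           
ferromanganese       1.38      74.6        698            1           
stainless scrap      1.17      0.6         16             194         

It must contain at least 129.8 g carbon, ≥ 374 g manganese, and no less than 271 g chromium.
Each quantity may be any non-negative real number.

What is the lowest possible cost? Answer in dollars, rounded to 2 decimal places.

$4.01

Treat it as an LP. Let x1 = kg of ferrosilicon, x2 = kg of nickel briquettes, x3 = kg of silicomanganese, x4 = kg of ferromanganese, x5 = kg of stainless scrap.
Minimise 1.49x1 + 14.57x2 + 1.48x3 + 1.38x4 + 1.17x5 s.t.:
  1.1x1 + 0.1x2 + 15.8x3 + 74.6x4 + 0.6x5 ≥ 129.8   (carbon)
  3x1 + 716x3 + 698x4 + 16x5 ≥ 374   (manganese)
  1x3 + 1x4 + 194x5 ≥ 271   (chromium)
  x1, x2, x3, x4, x5 ≥ 0.
The minimum-cost mix takes nothing from ferrosilicon, nickel briquettes, silicomanganese — only ferromanganese, stainless scrap. The carbon and chromium requirements are met with equality.
That vertex is x4 = 1.729, x5 = 1.388.
Objective = 1.38·1.729 + 1.17·1.388 = 4.0100.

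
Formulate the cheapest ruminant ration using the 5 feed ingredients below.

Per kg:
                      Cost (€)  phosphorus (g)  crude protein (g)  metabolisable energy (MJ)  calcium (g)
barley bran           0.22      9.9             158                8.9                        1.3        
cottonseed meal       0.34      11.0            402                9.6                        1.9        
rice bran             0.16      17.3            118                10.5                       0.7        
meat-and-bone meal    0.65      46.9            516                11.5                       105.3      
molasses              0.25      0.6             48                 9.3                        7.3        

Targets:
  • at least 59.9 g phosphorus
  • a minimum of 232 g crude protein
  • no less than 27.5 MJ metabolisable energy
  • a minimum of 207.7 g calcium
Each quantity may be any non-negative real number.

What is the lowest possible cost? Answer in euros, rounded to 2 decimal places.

This is a linear program. Let x1 = kg of barley bran, x2 = kg of cottonseed meal, x3 = kg of rice bran, x4 = kg of meat-and-bone meal, x5 = kg of molasses.
Minimize 0.22x1 + 0.34x2 + 0.16x3 + 0.65x4 + 0.25x5 s.t.:
  9.9x1 + 11x2 + 17.3x3 + 46.9x4 + 0.6x5 ≥ 59.9   (phosphorus)
  158x1 + 402x2 + 118x3 + 516x4 + 48x5 ≥ 232   (crude protein)
  8.9x1 + 9.6x2 + 10.5x3 + 11.5x4 + 9.3x5 ≥ 27.5   (metabolisable energy)
  1.3x1 + 1.9x2 + 0.7x3 + 105.3x4 + 7.3x5 ≥ 207.7   (calcium)
  x1, x2, x3, x4, x5 ≥ 0.
At the optimum only rice bran, meat-and-bone meal are positive (barley bran, cottonseed meal, molasses = 0). The metabolisable energy and calcium requirements are met with equality.
So rice bran = 0.4621 kg, meat-and-bone meal = 1.969 kg.
Cost = 0.16·0.4621 + 0.65·1.969 = 1.3538.

€1.35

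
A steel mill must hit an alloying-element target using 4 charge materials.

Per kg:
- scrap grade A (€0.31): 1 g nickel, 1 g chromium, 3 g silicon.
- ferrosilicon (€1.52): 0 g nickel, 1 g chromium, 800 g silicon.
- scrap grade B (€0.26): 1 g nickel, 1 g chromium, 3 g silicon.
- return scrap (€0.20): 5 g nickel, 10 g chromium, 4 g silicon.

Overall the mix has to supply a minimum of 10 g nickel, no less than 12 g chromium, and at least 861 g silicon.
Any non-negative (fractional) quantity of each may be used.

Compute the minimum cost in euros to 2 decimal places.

€2.02

Treat it as an LP. Let x1 = kg of scrap grade A, x2 = kg of ferrosilicon, x3 = kg of scrap grade B, x4 = kg of return scrap.
Minimise 0.31x1 + 1.52x2 + 0.26x3 + 0.2x4 subject to:
  1x1 + 1x3 + 5x4 ≥ 10   (nickel)
  1x1 + 1x2 + 1x3 + 10x4 ≥ 12   (chromium)
  3x1 + 800x2 + 3x3 + 4x4 ≥ 861   (silicon)
  x1, x2, x3, x4 ≥ 0.
The optimal basis is {ferrosilicon, return scrap}; scrap grade A, scrap grade B drop out. There the nickel and silicon constraints are tight.
Solving gives x2 = 1.066, x4 = 2.
Objective = 1.52·1.066 + 0.2·2 = 2.0203.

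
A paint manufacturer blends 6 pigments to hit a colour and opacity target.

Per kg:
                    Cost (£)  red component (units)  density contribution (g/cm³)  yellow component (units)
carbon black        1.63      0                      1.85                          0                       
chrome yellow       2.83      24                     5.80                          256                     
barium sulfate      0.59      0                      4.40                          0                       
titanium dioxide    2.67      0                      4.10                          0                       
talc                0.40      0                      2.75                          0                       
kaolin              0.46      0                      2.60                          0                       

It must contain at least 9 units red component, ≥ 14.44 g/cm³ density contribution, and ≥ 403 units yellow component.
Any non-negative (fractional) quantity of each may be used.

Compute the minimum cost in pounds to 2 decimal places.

£5.17

Set it up as a linear program. Let x1 = kg of carbon black, x2 = kg of chrome yellow, x3 = kg of barium sulfate, x4 = kg of titanium dioxide, x5 = kg of talc, x6 = kg of kaolin.
Minimize 1.63x1 + 2.83x2 + 0.59x3 + 2.67x4 + 0.4x5 + 0.46x6 subject to:
  24x2 ≥ 9   (red component)
  1.85x1 + 5.8x2 + 4.4x3 + 4.1x4 + 2.75x5 + 2.6x6 ≥ 14.44   (density contribution)
  256x2 ≥ 403   (yellow component)
  x1, x2, x3, x4, x5, x6 ≥ 0.
The optimal basis is {chrome yellow, barium sulfate}; carbon black, titanium dioxide, talc, kaolin drop out. Binding constraints: density contribution and yellow component.
Optimal quantities: chrome yellow = 1.574 kg, barium sulfate = 1.207 kg.
Total cost: 2.83·1.574 + 0.59·1.207 = 5.1666.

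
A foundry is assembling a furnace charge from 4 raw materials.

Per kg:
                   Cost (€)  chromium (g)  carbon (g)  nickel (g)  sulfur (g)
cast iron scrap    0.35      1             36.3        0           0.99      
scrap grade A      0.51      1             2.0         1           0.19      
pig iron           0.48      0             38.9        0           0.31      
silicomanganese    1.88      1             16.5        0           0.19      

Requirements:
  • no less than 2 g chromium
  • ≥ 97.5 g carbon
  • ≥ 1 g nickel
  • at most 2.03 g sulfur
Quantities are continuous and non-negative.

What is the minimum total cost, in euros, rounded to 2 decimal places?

€1.54

Treat it as an LP. Let x1 = kg of cast iron scrap, x2 = kg of scrap grade A, x3 = kg of pig iron, x4 = kg of silicomanganese.
Minimize 0.35x1 + 0.51x2 + 0.48x3 + 1.88x4 s.t.:
  1x1 + 1x2 + 1x4 ≥ 2   (chromium)
  36.3x1 + 2x2 + 38.9x3 + 16.5x4 ≥ 97.5   (carbon)
  1x2 ≥ 1   (nickel)
  0.99x1 + 0.19x2 + 0.31x3 + 0.19x4 ≤ 2.03   (sulfur)
  x1, x2, x3, x4 ≥ 0.
The minimum-cost mix takes nothing from silicomanganese — only cast iron scrap, scrap grade A, pig iron. The carbon, nickel, sulfur requirements are met with equality.
Optimal quantities: cast iron scrap = 1.54 kg, scrap grade A = 1 kg, pig iron = 1.018 kg.
Total cost: 0.35·1.54 + 0.51·1 + 0.48·1.018 = 1.5376.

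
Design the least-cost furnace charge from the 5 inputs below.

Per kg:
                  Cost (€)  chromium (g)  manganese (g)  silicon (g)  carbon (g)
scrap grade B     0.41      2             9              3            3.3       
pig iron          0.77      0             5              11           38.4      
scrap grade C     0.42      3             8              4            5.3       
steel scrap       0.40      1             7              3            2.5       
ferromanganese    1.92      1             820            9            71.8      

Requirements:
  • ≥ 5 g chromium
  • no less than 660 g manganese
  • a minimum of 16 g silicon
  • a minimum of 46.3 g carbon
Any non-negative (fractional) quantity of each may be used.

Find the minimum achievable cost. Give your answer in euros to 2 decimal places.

Let x1 = kg of scrap grade B, x2 = kg of pig iron, x3 = kg of scrap grade C, x4 = kg of steel scrap, x5 = kg of ferromanganese.
Minimise 0.41x1 + 0.77x2 + 0.42x3 + 0.4x4 + 1.92x5 s.t.:
  2x1 + 3x3 + 1x4 + 1x5 ≥ 5   (chromium)
  9x1 + 5x2 + 8x3 + 7x4 + 820x5 ≥ 660   (manganese)
  3x1 + 11x2 + 4x3 + 3x4 + 9x5 ≥ 16   (silicon)
  3.3x1 + 38.4x2 + 5.3x3 + 2.5x4 + 71.8x5 ≥ 46.3   (carbon)
  x1, x2, x3, x4, x5 ≥ 0.
The cheapest feasible vertex uses only pig iron, scrap grade C, ferromanganese; scrap grade B, steel scrap are not used. There the chromium, manganese, silicon constraints are tight.
So pig iron = 0.29832 kg, scrap grade C = 1.4035 kg, ferromanganese = 0.78937 kg.
Total cost: 0.77·0.29832 + 0.42·1.4035 + 1.92·0.78937 = 2.3348.

€2.33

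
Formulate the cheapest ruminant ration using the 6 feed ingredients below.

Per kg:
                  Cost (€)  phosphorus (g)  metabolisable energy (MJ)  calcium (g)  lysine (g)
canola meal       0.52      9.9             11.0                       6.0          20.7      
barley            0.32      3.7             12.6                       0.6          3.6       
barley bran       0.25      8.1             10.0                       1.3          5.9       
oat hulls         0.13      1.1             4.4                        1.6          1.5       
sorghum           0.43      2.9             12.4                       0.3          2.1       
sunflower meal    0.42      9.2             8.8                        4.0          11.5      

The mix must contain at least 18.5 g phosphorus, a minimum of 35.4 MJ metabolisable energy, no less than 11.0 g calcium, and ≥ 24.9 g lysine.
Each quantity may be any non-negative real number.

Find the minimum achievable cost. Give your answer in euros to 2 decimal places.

This is a linear program. Let x1 = kg of canola meal, x2 = kg of barley, x3 = kg of barley bran, x4 = kg of oat hulls, x5 = kg of sorghum, x6 = kg of sunflower meal.
Minimise 0.52x1 + 0.32x2 + 0.25x3 + 0.13x4 + 0.43x5 + 0.42x6 with:
  9.9x1 + 3.7x2 + 8.1x3 + 1.1x4 + 2.9x5 + 9.2x6 ≥ 18.5   (phosphorus)
  11x1 + 12.6x2 + 10x3 + 4.4x4 + 12.4x5 + 8.8x6 ≥ 35.4   (metabolisable energy)
  6x1 + 0.6x2 + 1.3x3 + 1.6x4 + 0.3x5 + 4x6 ≥ 11   (calcium)
  20.7x1 + 3.6x2 + 5.9x3 + 1.5x4 + 2.1x5 + 11.5x6 ≥ 24.9   (lysine)
  x1, x2, x3, x4, x5, x6 ≥ 0.
The minimum-cost mix takes nothing from barley, sorghum, sunflower meal — only canola meal, barley bran, oat hulls. Binding constraints: metabolisable energy, calcium, lysine.
Solving gives x1 = 0.5678, x3 = 1.288, x4 = 3.699.
Total cost: 0.52·0.5678 + 0.25·1.288 + 0.13·3.699 = 1.0981.

€1.10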